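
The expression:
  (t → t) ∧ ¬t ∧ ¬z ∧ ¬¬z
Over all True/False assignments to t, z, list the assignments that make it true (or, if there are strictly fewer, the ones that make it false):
is never true.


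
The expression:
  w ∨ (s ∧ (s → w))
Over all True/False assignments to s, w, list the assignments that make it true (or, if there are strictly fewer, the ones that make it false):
is true only for:
  s=False, w=True;
  s=True, w=True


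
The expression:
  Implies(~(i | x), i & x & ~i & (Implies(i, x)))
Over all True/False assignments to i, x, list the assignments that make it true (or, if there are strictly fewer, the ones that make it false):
is false only for:
  i=False, x=False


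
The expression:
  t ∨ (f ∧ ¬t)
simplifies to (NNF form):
f ∨ t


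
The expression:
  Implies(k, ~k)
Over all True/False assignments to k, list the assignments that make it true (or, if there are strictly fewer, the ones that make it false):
is true only for:
  k=False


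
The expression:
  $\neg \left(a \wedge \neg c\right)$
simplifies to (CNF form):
$c \vee \neg a$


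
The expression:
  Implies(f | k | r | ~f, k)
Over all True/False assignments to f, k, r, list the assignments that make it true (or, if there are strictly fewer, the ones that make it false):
is true only for:
  f=False, k=True, r=False;
  f=False, k=True, r=True;
  f=True, k=True, r=False;
  f=True, k=True, r=True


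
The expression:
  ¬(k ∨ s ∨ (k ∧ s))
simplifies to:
¬k ∧ ¬s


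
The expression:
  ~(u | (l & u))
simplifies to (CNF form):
~u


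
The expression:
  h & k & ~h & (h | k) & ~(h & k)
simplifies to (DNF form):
False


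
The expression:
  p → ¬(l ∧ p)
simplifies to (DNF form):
¬l ∨ ¬p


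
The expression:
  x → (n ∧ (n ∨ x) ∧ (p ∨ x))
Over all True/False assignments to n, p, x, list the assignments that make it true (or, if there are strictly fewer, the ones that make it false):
is false only for:
  n=False, p=False, x=True;
  n=False, p=True, x=True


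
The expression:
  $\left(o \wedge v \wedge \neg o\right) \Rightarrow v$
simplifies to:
$\text{True}$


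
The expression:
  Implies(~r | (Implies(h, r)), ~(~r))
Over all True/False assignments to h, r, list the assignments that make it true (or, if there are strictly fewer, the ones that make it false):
is true only for:
  h=False, r=True;
  h=True, r=True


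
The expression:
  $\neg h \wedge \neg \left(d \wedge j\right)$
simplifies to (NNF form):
$\neg h \wedge \left(\neg d \vee \neg j\right)$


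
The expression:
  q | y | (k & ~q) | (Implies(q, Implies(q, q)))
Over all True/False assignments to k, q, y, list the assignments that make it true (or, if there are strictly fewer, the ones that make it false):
is always true.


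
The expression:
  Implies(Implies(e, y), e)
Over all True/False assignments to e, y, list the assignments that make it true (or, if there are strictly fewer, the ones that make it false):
is true only for:
  e=True, y=False;
  e=True, y=True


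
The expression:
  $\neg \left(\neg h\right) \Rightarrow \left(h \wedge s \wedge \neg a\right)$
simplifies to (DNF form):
$\left(s \wedge \neg a\right) \vee \neg h$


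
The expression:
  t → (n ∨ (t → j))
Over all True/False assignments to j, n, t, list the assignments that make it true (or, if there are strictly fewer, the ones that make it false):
is false only for:
  j=False, n=False, t=True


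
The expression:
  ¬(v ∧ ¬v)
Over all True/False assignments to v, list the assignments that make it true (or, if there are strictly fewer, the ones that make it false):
is always true.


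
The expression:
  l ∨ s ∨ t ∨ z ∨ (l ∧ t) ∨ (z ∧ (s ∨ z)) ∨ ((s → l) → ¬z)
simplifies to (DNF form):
True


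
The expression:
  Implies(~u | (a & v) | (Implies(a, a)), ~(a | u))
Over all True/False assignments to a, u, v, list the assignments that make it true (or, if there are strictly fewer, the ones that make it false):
is true only for:
  a=False, u=False, v=False;
  a=False, u=False, v=True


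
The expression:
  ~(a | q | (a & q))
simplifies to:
~a & ~q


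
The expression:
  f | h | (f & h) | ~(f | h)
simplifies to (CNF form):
True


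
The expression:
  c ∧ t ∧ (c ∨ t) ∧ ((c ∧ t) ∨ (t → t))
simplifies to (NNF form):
c ∧ t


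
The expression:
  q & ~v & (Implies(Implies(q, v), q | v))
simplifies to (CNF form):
q & ~v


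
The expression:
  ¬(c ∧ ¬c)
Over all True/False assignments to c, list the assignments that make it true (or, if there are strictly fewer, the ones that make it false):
is always true.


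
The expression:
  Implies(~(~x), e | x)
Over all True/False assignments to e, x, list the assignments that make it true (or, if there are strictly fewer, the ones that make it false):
is always true.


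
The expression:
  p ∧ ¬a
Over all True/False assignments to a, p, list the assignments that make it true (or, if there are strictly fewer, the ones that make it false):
is true only for:
  a=False, p=True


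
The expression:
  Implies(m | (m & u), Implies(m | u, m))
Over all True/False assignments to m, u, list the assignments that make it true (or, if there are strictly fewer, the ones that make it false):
is always true.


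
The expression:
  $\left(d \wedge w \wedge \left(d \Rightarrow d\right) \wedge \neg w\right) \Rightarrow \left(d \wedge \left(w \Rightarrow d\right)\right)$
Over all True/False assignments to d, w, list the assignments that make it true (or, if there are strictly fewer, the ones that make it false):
is always true.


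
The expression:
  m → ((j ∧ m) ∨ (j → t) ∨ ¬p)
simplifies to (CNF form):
True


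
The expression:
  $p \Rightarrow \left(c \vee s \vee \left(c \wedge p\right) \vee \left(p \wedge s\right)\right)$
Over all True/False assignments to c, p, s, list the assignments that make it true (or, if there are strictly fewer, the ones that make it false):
is false only for:
  c=False, p=True, s=False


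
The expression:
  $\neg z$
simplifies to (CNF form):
$\neg z$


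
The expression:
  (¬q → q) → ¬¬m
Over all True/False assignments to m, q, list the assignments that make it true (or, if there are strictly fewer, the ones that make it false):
is false only for:
  m=False, q=True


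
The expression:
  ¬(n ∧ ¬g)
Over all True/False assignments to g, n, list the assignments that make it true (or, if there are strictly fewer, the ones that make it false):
is false only for:
  g=False, n=True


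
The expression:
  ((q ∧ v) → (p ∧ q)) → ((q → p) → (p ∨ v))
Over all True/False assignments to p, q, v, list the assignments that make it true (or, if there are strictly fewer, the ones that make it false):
is false only for:
  p=False, q=False, v=False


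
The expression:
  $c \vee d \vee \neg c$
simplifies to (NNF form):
$\text{True}$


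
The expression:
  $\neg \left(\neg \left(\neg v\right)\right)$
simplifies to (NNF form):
$\neg v$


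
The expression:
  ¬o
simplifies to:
¬o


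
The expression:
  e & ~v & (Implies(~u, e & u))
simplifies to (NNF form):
e & u & ~v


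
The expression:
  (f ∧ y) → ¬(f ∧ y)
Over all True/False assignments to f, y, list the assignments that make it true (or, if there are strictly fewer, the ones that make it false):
is false only for:
  f=True, y=True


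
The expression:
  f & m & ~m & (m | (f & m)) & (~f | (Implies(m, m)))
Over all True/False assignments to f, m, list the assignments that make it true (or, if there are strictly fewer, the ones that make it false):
is never true.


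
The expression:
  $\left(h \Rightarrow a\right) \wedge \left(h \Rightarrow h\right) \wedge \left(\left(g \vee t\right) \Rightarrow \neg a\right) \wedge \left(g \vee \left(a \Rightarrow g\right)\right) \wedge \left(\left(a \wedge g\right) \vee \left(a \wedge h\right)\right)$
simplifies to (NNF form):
$\text{False}$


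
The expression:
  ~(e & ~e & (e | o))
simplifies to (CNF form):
True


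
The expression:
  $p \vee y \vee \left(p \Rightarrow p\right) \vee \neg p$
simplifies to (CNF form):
$\text{True}$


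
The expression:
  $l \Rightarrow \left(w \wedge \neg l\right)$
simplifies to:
$\neg l$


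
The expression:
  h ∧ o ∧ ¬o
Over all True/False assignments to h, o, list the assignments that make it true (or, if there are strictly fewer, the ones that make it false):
is never true.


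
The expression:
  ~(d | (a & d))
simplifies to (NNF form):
~d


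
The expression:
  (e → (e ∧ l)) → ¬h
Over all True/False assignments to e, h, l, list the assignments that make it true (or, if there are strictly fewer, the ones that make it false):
is false only for:
  e=False, h=True, l=False;
  e=False, h=True, l=True;
  e=True, h=True, l=True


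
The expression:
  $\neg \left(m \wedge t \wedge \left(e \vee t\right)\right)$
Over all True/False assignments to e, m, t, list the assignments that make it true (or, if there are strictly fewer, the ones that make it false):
is false only for:
  e=False, m=True, t=True;
  e=True, m=True, t=True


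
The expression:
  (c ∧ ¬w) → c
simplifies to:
True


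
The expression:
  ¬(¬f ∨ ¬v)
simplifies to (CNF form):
f ∧ v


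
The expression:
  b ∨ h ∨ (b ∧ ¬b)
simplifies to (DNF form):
b ∨ h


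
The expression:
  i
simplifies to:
i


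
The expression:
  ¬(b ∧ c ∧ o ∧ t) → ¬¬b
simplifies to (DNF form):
b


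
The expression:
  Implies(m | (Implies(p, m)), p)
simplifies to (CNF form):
p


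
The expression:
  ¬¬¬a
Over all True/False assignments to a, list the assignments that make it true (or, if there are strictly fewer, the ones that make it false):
is true only for:
  a=False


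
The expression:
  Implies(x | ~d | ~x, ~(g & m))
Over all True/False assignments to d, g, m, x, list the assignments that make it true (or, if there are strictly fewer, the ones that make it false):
is false only for:
  d=False, g=True, m=True, x=False;
  d=False, g=True, m=True, x=True;
  d=True, g=True, m=True, x=False;
  d=True, g=True, m=True, x=True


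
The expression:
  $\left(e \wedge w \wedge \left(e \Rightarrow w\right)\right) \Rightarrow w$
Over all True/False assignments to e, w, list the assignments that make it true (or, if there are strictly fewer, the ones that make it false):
is always true.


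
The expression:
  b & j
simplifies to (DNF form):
b & j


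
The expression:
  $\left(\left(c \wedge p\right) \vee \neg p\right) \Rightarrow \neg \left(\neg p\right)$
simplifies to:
$p$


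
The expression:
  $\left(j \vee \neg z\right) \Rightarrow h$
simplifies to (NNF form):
$h \vee \left(z \wedge \neg j\right)$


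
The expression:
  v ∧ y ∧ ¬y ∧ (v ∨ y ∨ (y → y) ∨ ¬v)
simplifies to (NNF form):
False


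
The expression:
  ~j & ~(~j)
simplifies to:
False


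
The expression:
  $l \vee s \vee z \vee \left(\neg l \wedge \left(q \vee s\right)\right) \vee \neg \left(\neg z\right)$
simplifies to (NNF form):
$l \vee q \vee s \vee z$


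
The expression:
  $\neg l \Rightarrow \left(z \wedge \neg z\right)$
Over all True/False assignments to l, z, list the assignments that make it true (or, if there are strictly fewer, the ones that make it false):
is true only for:
  l=True, z=False;
  l=True, z=True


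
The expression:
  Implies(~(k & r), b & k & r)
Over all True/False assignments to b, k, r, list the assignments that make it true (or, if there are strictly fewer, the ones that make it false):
is true only for:
  b=False, k=True, r=True;
  b=True, k=True, r=True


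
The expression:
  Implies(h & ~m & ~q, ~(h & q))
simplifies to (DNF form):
True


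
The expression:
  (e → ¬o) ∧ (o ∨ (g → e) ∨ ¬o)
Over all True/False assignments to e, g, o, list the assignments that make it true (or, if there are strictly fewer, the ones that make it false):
is false only for:
  e=True, g=False, o=True;
  e=True, g=True, o=True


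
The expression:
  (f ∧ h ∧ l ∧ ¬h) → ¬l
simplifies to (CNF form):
True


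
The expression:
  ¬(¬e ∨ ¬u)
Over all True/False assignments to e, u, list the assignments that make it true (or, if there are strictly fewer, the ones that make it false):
is true only for:
  e=True, u=True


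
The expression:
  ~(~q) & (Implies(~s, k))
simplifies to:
q & (k | s)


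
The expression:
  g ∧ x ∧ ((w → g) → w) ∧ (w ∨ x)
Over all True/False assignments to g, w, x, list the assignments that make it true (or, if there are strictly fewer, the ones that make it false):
is true only for:
  g=True, w=True, x=True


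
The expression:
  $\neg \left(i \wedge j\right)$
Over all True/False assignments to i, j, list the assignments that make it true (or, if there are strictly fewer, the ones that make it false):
is false only for:
  i=True, j=True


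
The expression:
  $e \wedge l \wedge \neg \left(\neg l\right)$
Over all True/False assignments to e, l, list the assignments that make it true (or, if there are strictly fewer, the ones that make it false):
is true only for:
  e=True, l=True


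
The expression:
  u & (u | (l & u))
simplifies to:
u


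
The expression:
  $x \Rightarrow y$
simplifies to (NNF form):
$y \vee \neg x$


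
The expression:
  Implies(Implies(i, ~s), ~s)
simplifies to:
i | ~s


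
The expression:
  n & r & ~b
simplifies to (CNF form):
n & r & ~b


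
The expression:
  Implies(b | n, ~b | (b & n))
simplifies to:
n | ~b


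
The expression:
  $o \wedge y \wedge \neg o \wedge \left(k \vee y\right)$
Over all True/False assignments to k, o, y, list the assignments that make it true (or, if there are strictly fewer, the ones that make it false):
is never true.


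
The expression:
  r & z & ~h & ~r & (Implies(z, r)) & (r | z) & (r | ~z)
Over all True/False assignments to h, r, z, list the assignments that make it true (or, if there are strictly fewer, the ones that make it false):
is never true.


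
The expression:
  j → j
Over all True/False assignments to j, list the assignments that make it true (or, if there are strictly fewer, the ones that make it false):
is always true.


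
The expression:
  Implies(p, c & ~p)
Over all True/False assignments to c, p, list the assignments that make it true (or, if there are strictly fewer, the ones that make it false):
is true only for:
  c=False, p=False;
  c=True, p=False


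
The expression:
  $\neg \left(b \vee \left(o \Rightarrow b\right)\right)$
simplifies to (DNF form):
$o \wedge \neg b$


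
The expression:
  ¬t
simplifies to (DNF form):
¬t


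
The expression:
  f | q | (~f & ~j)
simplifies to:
f | q | ~j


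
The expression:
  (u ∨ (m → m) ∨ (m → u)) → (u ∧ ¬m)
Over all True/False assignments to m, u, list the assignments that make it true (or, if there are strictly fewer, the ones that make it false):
is true only for:
  m=False, u=True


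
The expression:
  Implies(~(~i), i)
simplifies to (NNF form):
True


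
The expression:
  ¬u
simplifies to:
¬u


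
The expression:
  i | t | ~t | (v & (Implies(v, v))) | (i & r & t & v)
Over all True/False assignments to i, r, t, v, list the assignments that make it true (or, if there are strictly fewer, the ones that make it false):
is always true.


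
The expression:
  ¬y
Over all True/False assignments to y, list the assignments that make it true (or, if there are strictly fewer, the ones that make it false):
is true only for:
  y=False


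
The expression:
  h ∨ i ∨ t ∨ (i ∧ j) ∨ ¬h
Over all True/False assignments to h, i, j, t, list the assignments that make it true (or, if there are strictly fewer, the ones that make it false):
is always true.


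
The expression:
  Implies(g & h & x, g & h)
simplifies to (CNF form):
True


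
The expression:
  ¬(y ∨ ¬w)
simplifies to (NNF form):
w ∧ ¬y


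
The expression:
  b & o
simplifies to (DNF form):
b & o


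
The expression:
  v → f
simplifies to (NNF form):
f ∨ ¬v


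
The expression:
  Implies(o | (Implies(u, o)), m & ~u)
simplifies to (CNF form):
(m | u) & (~o | ~u)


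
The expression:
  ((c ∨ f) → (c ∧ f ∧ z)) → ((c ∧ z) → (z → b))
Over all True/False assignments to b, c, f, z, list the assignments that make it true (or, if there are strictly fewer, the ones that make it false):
is false only for:
  b=False, c=True, f=True, z=True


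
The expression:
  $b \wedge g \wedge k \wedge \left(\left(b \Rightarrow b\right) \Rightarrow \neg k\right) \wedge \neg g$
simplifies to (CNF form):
$\text{False}$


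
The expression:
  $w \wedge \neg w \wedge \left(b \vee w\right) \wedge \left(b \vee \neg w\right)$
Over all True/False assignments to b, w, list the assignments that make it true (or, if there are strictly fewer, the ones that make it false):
is never true.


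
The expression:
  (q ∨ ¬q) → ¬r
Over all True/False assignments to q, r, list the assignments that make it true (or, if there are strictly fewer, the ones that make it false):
is true only for:
  q=False, r=False;
  q=True, r=False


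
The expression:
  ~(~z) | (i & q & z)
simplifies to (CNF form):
z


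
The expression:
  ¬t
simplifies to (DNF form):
¬t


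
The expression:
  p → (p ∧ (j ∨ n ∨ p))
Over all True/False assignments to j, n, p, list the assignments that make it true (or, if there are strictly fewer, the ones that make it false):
is always true.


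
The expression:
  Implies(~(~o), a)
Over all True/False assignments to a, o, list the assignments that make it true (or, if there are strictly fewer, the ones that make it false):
is false only for:
  a=False, o=True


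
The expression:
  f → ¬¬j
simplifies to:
j ∨ ¬f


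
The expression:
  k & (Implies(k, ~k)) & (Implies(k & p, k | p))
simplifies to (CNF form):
False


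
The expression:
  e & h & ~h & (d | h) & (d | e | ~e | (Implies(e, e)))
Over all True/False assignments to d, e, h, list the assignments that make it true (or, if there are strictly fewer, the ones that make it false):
is never true.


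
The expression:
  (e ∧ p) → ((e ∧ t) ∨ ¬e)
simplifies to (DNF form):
t ∨ ¬e ∨ ¬p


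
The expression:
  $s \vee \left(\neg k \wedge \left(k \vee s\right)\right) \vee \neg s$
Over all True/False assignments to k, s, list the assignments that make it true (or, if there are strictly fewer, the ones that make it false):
is always true.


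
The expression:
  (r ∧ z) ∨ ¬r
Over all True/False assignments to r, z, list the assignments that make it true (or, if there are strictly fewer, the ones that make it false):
is false only for:
  r=True, z=False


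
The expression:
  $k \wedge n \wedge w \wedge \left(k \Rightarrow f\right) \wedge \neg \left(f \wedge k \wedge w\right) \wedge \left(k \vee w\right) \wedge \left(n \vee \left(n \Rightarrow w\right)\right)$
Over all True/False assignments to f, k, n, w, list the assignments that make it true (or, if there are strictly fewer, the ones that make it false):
is never true.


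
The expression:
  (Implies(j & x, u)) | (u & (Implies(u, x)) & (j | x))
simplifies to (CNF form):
u | ~j | ~x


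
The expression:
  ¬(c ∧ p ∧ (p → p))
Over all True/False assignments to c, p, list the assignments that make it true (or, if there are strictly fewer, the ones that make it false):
is false only for:
  c=True, p=True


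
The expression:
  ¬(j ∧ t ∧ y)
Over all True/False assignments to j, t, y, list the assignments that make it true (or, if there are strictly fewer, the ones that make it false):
is false only for:
  j=True, t=True, y=True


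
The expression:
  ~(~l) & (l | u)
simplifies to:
l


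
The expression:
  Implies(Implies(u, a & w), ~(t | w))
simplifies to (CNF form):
(u | ~t) & (u | ~w) & (~a | ~w)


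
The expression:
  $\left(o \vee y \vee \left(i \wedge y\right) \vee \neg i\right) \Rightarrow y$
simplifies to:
$y \vee \left(i \wedge \neg o\right)$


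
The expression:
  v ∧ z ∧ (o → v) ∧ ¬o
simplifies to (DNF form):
v ∧ z ∧ ¬o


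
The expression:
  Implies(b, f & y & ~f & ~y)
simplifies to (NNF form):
~b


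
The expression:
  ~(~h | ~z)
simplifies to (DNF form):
h & z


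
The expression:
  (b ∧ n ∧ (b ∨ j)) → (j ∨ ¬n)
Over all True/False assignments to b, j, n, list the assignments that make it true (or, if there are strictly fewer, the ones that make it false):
is false only for:
  b=True, j=False, n=True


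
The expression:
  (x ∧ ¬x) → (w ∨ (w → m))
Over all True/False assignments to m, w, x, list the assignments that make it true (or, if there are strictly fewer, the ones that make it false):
is always true.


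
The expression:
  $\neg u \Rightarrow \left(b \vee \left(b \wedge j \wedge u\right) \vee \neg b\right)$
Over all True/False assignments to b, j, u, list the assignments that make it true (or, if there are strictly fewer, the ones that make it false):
is always true.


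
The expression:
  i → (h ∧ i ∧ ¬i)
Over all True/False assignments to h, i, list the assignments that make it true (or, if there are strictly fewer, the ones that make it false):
is true only for:
  h=False, i=False;
  h=True, i=False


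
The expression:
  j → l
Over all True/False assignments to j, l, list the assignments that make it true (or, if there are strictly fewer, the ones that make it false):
is false only for:
  j=True, l=False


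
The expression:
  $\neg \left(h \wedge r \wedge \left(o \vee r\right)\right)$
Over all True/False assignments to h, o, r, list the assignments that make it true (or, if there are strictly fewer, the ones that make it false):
is false only for:
  h=True, o=False, r=True;
  h=True, o=True, r=True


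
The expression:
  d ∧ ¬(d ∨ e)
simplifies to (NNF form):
False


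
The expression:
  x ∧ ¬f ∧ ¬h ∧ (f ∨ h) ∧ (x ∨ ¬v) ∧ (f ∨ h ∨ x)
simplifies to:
False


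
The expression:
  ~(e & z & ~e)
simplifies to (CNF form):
True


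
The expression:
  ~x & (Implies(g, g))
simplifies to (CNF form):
~x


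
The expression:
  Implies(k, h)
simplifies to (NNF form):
h | ~k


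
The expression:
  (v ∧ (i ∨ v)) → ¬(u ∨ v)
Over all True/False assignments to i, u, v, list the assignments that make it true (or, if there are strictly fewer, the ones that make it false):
is true only for:
  i=False, u=False, v=False;
  i=False, u=True, v=False;
  i=True, u=False, v=False;
  i=True, u=True, v=False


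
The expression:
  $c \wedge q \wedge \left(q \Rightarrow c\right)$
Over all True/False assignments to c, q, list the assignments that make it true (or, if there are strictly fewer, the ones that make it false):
is true only for:
  c=True, q=True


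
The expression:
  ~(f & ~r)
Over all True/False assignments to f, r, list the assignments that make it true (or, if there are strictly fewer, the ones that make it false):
is false only for:
  f=True, r=False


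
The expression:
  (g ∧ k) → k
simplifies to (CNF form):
True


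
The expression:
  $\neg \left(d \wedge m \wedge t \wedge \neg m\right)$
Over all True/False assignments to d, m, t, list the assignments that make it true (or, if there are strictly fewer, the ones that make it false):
is always true.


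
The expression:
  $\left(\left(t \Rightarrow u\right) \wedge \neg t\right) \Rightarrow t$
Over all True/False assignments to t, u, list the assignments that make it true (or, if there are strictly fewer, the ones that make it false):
is true only for:
  t=True, u=False;
  t=True, u=True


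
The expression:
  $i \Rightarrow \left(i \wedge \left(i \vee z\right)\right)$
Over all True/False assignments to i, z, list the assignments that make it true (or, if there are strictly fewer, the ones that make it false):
is always true.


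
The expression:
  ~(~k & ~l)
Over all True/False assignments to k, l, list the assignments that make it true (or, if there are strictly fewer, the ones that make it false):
is false only for:
  k=False, l=False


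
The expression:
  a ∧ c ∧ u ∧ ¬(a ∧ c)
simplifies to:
False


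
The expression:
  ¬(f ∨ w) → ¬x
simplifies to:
f ∨ w ∨ ¬x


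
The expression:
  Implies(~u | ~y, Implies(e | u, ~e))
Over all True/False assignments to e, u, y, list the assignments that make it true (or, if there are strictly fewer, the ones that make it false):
is false only for:
  e=True, u=False, y=False;
  e=True, u=False, y=True;
  e=True, u=True, y=False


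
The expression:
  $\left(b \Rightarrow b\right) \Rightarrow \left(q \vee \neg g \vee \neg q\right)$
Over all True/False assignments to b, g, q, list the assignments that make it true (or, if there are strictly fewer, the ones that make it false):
is always true.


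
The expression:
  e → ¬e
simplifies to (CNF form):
¬e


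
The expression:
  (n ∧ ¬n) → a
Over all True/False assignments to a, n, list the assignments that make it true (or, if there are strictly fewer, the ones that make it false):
is always true.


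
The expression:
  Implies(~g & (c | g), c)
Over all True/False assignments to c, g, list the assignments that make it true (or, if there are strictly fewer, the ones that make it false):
is always true.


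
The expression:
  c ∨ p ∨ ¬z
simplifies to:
c ∨ p ∨ ¬z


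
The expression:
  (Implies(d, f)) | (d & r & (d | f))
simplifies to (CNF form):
f | r | ~d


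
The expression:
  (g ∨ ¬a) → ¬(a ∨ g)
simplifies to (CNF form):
¬g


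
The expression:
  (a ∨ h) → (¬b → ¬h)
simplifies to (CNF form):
b ∨ ¬h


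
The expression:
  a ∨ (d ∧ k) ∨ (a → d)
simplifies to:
True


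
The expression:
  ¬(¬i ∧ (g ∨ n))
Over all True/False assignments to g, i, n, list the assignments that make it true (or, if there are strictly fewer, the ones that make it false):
is false only for:
  g=False, i=False, n=True;
  g=True, i=False, n=False;
  g=True, i=False, n=True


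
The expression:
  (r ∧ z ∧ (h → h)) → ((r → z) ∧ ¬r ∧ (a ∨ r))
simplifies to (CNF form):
¬r ∨ ¬z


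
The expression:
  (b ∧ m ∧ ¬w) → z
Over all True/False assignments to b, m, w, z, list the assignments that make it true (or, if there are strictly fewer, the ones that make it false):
is false only for:
  b=True, m=True, w=False, z=False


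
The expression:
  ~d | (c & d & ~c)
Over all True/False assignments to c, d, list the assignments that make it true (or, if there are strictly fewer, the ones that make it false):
is true only for:
  c=False, d=False;
  c=True, d=False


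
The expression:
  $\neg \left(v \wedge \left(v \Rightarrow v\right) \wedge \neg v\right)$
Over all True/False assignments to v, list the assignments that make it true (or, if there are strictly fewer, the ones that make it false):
is always true.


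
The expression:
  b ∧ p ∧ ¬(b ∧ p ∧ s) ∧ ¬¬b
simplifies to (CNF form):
b ∧ p ∧ ¬s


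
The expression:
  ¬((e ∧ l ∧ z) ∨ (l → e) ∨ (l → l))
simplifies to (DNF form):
False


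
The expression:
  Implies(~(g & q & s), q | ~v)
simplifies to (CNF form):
q | ~v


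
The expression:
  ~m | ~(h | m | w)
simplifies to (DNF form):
~m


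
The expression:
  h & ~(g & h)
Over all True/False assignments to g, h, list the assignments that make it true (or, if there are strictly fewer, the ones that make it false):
is true only for:
  g=False, h=True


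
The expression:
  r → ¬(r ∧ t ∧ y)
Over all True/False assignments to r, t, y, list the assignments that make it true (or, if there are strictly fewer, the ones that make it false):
is false only for:
  r=True, t=True, y=True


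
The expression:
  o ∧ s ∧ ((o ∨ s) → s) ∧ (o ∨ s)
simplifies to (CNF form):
o ∧ s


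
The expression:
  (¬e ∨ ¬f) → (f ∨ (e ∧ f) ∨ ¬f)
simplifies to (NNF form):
True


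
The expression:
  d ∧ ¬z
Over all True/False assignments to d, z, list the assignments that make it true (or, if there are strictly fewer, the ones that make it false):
is true only for:
  d=True, z=False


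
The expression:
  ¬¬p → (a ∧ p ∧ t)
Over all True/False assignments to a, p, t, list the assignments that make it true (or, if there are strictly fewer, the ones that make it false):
is false only for:
  a=False, p=True, t=False;
  a=False, p=True, t=True;
  a=True, p=True, t=False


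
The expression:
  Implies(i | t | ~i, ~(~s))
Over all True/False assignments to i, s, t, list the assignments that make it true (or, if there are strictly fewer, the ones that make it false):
is true only for:
  i=False, s=True, t=False;
  i=False, s=True, t=True;
  i=True, s=True, t=False;
  i=True, s=True, t=True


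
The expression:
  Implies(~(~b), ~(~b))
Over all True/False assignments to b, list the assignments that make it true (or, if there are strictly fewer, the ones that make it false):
is always true.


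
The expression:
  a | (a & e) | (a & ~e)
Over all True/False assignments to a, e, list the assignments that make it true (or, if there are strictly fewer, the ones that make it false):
is true only for:
  a=True, e=False;
  a=True, e=True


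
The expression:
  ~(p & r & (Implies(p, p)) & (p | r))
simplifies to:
~p | ~r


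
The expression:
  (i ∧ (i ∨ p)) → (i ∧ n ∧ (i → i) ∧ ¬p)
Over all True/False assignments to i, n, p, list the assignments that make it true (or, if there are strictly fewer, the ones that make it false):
is false only for:
  i=True, n=False, p=False;
  i=True, n=False, p=True;
  i=True, n=True, p=True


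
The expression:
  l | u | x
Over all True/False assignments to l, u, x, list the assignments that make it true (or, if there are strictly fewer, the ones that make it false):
is false only for:
  l=False, u=False, x=False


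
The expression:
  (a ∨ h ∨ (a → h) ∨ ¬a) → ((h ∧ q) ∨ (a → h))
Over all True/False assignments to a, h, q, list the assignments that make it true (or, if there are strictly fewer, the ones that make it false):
is false only for:
  a=True, h=False, q=False;
  a=True, h=False, q=True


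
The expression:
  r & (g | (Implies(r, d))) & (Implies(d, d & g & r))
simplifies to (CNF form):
g & r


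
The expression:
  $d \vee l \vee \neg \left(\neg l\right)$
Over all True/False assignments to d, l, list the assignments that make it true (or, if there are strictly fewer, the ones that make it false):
is false only for:
  d=False, l=False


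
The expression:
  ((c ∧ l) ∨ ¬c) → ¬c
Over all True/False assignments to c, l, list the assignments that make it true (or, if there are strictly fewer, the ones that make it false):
is false only for:
  c=True, l=True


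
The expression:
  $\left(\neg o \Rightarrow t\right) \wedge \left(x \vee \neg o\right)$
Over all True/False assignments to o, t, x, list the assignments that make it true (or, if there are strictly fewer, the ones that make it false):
is true only for:
  o=False, t=True, x=False;
  o=False, t=True, x=True;
  o=True, t=False, x=True;
  o=True, t=True, x=True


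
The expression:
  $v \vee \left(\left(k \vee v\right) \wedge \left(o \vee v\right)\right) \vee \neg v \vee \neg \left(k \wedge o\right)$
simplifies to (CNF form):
$\text{True}$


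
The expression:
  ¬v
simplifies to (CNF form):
¬v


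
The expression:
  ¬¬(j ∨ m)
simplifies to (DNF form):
j ∨ m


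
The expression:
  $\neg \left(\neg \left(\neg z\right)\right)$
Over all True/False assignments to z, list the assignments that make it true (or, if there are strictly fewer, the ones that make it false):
is true only for:
  z=False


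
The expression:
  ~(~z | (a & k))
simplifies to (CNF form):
z & (~a | ~k)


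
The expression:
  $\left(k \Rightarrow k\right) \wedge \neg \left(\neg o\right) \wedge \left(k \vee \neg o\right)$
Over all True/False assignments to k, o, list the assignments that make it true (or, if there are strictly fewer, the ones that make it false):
is true only for:
  k=True, o=True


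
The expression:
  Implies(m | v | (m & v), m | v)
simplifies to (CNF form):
True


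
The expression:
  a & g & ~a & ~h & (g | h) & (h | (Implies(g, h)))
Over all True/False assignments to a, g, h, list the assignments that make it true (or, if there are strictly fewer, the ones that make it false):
is never true.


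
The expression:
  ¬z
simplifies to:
¬z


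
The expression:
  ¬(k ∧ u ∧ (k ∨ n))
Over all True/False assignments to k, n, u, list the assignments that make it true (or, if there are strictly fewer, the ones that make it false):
is false only for:
  k=True, n=False, u=True;
  k=True, n=True, u=True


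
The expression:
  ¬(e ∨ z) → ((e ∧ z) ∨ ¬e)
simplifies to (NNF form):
True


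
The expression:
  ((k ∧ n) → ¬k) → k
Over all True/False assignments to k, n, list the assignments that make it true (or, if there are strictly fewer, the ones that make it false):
is true only for:
  k=True, n=False;
  k=True, n=True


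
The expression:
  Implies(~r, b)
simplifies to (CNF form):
b | r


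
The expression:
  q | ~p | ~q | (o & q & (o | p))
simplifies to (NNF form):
True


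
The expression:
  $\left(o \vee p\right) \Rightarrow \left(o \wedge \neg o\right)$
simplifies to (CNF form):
$\neg o \wedge \neg p$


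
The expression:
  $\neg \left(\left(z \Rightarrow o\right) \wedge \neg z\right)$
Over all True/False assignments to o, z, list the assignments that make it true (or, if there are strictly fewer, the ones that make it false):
is true only for:
  o=False, z=True;
  o=True, z=True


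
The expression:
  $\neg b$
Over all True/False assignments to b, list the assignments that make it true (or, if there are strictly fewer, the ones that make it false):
is true only for:
  b=False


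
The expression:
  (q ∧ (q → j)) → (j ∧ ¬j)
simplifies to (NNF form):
¬j ∨ ¬q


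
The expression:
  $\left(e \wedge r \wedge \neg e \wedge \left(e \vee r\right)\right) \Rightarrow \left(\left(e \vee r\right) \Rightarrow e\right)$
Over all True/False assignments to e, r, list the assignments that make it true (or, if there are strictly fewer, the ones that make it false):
is always true.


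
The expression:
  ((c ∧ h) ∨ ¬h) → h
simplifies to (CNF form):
h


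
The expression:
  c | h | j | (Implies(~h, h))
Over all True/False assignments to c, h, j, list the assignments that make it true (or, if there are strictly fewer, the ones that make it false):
is false only for:
  c=False, h=False, j=False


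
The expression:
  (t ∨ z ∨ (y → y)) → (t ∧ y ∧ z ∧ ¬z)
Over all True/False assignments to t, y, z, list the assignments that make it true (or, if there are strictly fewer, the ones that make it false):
is never true.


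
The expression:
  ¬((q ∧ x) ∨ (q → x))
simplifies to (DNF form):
q ∧ ¬x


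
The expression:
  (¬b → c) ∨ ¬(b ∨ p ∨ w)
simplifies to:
b ∨ c ∨ (¬p ∧ ¬w)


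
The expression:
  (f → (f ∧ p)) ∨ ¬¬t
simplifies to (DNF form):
p ∨ t ∨ ¬f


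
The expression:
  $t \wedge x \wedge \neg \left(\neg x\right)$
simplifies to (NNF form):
$t \wedge x$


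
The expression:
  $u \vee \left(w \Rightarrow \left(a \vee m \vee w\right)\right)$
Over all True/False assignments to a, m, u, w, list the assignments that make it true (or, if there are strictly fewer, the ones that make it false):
is always true.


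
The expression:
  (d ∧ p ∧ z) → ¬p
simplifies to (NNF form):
¬d ∨ ¬p ∨ ¬z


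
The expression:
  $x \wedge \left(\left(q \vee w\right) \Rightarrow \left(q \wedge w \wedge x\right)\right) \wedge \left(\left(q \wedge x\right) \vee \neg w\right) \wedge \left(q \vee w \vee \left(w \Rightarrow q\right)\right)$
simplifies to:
$x \wedge \left(q \vee \neg w\right) \wedge \left(w \vee \neg q\right)$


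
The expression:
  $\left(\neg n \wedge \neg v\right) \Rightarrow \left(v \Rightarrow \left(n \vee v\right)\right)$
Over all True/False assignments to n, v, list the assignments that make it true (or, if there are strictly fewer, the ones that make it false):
is always true.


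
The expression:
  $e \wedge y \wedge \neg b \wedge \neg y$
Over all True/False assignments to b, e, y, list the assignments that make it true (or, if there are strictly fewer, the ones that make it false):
is never true.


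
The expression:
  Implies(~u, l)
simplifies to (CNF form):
l | u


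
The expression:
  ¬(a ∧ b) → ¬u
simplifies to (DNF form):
(a ∧ b) ∨ ¬u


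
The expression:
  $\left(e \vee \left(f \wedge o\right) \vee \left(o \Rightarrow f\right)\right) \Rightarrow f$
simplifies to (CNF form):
$\left(f \vee o\right) \wedge \left(f \vee \neg e\right)$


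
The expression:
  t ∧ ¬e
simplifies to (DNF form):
t ∧ ¬e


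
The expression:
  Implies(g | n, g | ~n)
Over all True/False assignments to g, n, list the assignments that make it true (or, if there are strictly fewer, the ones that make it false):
is false only for:
  g=False, n=True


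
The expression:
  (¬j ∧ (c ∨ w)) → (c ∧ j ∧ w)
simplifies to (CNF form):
(j ∨ ¬c) ∧ (j ∨ ¬w)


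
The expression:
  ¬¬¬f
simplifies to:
¬f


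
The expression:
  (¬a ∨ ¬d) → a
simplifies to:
a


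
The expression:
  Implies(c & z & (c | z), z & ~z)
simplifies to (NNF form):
~c | ~z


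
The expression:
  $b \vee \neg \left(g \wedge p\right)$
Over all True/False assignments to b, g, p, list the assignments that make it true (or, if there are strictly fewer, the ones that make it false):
is false only for:
  b=False, g=True, p=True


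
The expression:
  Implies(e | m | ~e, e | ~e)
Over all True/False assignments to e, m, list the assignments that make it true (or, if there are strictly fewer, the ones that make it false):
is always true.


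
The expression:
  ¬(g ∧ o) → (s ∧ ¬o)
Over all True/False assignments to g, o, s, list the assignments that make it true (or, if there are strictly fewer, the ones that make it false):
is true only for:
  g=False, o=False, s=True;
  g=True, o=False, s=True;
  g=True, o=True, s=False;
  g=True, o=True, s=True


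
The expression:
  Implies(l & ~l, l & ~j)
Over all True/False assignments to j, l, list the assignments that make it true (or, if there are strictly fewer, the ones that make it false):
is always true.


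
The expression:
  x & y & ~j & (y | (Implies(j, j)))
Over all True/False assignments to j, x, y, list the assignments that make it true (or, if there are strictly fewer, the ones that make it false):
is true only for:
  j=False, x=True, y=True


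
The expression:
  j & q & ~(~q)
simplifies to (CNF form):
j & q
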